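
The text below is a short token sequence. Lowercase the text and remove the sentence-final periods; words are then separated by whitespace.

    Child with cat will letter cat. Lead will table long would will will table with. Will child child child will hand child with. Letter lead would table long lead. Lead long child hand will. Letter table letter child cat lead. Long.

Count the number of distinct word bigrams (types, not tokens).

33

41 tokens → 40 bigram windows in total.
Repeated bigrams (each contributes count−1 duplicates):
  cat lead: 2
  child child: 2
  child with: 2
  lead long: 2
  table long: 2
  will letter: 2
  will table: 2
7 duplicate windows → 40 − 7 = 33 distinct.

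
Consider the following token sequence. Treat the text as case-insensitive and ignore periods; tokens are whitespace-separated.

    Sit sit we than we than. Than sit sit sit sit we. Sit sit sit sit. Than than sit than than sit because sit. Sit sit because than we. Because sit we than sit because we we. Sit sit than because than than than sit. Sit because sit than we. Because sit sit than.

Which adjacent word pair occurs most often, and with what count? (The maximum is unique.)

"sit sit", 12 times

Bigram frequencies (highest first):
  sit sit: 12
  than than: 5
  than sit: 5
  sit than: 5
  sit because: 4
  because sit: 4
  … (9 more, each ≤ 3)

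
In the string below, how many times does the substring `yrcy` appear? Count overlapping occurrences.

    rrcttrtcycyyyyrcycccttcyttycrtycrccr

Sliding a length-4 window over the 36 characters (33 positions):
  position 14–17: yrcy

1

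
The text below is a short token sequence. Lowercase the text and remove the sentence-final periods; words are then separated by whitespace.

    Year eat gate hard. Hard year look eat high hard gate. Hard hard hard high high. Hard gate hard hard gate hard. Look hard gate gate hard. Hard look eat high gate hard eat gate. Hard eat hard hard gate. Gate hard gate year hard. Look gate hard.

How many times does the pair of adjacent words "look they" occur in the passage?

Scanning the 47 overlapping bigram windows for "look they":
  (none found)

0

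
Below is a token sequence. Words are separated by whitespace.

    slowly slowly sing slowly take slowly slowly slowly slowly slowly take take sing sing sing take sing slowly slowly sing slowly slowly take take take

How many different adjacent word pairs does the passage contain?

9

25 tokens → 24 bigram windows in total.
Repeated bigrams (each contributes count−1 duplicates):
  slowly slowly: 7
  sing slowly: 3
  slowly take: 3
  take take: 3
  sing sing: 2
  slowly sing: 2
  take sing: 2
15 duplicate windows → 24 − 15 = 9 distinct.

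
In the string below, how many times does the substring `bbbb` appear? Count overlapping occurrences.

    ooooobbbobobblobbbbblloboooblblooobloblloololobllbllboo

Sliding a length-4 window over the 55 characters (52 positions):
  position 16–19: bbbb
  position 17–20: bbbb

2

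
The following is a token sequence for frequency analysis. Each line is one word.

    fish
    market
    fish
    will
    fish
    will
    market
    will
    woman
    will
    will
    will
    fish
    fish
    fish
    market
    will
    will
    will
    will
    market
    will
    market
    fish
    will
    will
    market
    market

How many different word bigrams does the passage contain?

11

28 tokens → 27 bigram windows in total.
Repeated bigrams (each contributes count−1 duplicates):
  will will: 6
  will market: 4
  fish will: 3
  market will: 3
  fish fish: 2
  fish market: 2
  market fish: 2
  will fish: 2
16 duplicate windows → 27 − 16 = 11 distinct.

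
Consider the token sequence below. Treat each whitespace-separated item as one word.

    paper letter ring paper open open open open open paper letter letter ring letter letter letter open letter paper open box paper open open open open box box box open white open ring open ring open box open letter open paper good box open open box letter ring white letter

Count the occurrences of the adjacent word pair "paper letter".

Scanning the 49 overlapping bigram windows for "paper letter":
  position 1–2: paper letter
  position 10–11: paper letter

2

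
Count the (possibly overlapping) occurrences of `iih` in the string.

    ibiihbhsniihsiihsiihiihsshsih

5

Sliding a length-3 window over the 29 characters (27 positions):
  position 3–5: iih
  position 10–12: iih
  position 14–16: iih
  position 18–20: iih
  position 21–23: iih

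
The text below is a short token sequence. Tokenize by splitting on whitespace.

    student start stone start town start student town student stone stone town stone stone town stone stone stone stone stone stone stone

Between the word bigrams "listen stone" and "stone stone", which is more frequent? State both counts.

"stone stone" (8 vs 0)

"listen stone": 0 occurrences
"stone stone": 8 occurrences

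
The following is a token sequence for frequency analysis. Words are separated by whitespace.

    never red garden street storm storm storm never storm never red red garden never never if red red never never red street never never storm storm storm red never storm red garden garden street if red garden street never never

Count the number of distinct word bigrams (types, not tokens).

40 tokens → 39 bigram windows in total.
Repeated bigrams (each contributes count−1 duplicates):
  never never: 4
  red garden: 4
  storm storm: 4
  garden street: 3
  never red: 3
  never storm: 3
  if red: 2
  red never: 2
  … (4 more repeated)
21 duplicate windows → 39 − 21 = 18 distinct.

18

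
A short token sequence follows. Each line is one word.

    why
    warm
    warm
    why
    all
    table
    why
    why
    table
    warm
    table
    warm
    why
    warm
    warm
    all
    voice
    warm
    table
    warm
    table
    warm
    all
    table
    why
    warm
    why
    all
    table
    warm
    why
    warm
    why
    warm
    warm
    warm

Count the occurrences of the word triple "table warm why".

Scanning the 34 overlapping trigram windows for "table warm why":
  position 11–13: table warm why
  position 29–31: table warm why

2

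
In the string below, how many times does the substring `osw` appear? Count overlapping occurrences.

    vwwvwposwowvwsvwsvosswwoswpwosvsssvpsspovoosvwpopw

2

Sliding a length-3 window over the 50 characters (48 positions):
  position 7–9: osw
  position 24–26: osw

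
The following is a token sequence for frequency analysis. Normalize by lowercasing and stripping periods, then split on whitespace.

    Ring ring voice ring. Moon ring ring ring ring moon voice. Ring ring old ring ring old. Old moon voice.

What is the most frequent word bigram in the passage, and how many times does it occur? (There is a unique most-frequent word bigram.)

"ring ring", 6 times

Bigram frequencies (highest first):
  ring ring: 6
  voice ring: 2
  ring moon: 2
  moon voice: 2
  ring old: 2
  ring voice: 1
  … (4 more, each ≤ 1)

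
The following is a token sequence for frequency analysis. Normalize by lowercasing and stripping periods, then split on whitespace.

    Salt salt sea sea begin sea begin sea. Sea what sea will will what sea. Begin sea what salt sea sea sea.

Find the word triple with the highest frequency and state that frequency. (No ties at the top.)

Trigram frequencies (highest first):
  sea begin sea: 3
  salt sea sea: 2
  salt salt sea: 1
  sea sea begin: 1
  begin sea begin: 1
  begin sea sea: 1
  … (11 more, each ≤ 1)

"sea begin sea", 3 times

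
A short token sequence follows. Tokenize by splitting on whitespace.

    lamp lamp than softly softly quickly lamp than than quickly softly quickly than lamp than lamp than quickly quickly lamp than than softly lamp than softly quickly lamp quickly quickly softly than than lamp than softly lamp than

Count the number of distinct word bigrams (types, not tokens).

38 tokens → 37 bigram windows in total.
Repeated bigrams (each contributes count−1 duplicates):
  lamp than: 8
  than softly: 4
  quickly lamp: 3
  softly quickly: 3
  than lamp: 3
  than than: 3
  quickly quickly: 2
  quickly softly: 2
  … (2 more repeated)
22 duplicate windows → 37 − 22 = 15 distinct.

15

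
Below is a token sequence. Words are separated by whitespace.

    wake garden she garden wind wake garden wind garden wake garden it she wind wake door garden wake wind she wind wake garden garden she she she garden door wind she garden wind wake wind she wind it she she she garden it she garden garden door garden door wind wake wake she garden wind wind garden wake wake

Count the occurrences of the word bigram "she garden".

6

Scanning the 58 overlapping bigram windows for "she garden":
  position 3–4: she garden
  position 27–28: she garden
  position 31–32: she garden
  position 41–42: she garden
  position 44–45: she garden
  position 53–54: she garden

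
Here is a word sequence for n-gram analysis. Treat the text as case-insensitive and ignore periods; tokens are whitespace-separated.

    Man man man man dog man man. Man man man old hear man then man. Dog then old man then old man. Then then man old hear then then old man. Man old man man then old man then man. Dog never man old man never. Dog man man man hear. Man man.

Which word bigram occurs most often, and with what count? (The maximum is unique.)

Bigram frequencies (highest first):
  man man: 12
  old man: 6
  man then: 5
  man old: 4
  then old: 4
  man dog: 3
  … (12 more, each ≤ 3)

"man man", 12 times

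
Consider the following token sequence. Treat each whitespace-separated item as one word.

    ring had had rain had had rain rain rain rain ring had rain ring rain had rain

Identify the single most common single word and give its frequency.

Unigram frequencies (highest first):
  rain: 8
  had: 6
  ring: 3

"rain", 8 times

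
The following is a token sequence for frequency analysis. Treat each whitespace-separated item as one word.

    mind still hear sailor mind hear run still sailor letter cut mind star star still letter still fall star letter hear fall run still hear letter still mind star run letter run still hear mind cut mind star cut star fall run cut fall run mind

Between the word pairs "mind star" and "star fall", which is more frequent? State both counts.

"mind star" (3 vs 1)

"mind star": 3 occurrences
"star fall": 1 occurrence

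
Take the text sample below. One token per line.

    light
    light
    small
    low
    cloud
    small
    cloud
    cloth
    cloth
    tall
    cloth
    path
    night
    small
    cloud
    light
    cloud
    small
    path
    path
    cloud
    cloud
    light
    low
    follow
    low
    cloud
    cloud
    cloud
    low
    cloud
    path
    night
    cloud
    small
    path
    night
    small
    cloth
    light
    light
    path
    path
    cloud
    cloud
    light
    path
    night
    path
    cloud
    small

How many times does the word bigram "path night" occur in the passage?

Scanning the 50 overlapping bigram windows for "path night":
  position 12–13: path night
  position 32–33: path night
  position 36–37: path night
  position 47–48: path night

4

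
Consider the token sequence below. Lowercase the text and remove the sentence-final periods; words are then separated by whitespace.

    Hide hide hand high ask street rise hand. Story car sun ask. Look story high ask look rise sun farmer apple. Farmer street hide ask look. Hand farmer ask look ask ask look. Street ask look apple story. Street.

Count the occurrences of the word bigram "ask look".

Scanning the 38 overlapping bigram windows for "ask look":
  position 12–13: ask look
  position 16–17: ask look
  position 25–26: ask look
  position 29–30: ask look
  position 32–33: ask look
  position 35–36: ask look

6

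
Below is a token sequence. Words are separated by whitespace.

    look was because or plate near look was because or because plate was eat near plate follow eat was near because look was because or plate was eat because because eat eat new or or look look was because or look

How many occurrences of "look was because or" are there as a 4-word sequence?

4

Scanning the 38 overlapping 4-gram windows for "look was because or":
  position 1–4: look was because or
  position 7–10: look was because or
  position 22–25: look was because or
  position 37–40: look was because or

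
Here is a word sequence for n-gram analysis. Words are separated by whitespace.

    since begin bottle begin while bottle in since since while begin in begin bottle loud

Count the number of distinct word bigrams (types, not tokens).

13

15 tokens → 14 bigram windows in total.
Repeated bigrams (each contributes count−1 duplicates):
  begin bottle: 2
1 duplicate windows → 14 − 1 = 13 distinct.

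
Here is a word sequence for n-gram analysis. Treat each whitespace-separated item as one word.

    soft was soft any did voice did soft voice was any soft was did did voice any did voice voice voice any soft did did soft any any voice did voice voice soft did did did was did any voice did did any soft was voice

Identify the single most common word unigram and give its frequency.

"did", 14 times

Unigram frequencies (highest first):
  did: 14
  voice: 11
  soft: 8
  any: 8
  was: 5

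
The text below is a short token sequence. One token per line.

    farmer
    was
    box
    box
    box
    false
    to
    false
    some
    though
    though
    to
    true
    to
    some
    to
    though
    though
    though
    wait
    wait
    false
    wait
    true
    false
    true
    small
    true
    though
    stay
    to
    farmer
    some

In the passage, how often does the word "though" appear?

Scanning the 33 tokens for "though":
  position 10: though
  position 11: though
  position 17: though
  position 18: though
  position 19: though
  position 29: though

6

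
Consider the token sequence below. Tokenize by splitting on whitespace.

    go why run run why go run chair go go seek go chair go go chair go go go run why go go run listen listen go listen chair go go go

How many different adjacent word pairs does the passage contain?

32 tokens → 31 bigram windows in total.
Repeated bigrams (each contributes count−1 duplicates):
  go go: 7
  chair go: 4
  go run: 3
  go chair: 2
  run why: 2
  why go: 2
14 duplicate windows → 31 − 14 = 17 distinct.

17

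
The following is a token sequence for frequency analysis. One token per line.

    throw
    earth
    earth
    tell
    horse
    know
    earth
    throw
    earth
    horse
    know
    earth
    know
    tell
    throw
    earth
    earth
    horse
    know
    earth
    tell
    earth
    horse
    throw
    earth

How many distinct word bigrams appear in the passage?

25 tokens → 24 bigram windows in total.
Repeated bigrams (each contributes count−1 duplicates):
  throw earth: 4
  earth horse: 3
  horse know: 3
  know earth: 3
  earth earth: 2
  earth tell: 2
11 duplicate windows → 24 − 11 = 13 distinct.

13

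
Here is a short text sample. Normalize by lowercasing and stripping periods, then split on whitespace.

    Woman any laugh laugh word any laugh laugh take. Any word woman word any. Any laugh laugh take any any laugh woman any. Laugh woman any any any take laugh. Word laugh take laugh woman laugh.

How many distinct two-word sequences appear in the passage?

36 tokens → 35 bigram windows in total.
Repeated bigrams (each contributes count−1 duplicates):
  any laugh: 5
  any any: 4
  laugh laugh: 3
  laugh take: 3
  laugh woman: 3
  woman any: 3
  laugh word: 2
  take any: 2
  … (2 more repeated)
19 duplicate windows → 35 − 19 = 16 distinct.

16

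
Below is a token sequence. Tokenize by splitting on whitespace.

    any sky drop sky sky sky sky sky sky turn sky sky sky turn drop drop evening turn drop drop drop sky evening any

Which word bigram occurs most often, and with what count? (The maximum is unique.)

"sky sky", 7 times

Bigram frequencies (highest first):
  sky sky: 7
  drop drop: 3
  drop sky: 2
  sky turn: 2
  turn drop: 2
  any sky: 1
  … (6 more, each ≤ 1)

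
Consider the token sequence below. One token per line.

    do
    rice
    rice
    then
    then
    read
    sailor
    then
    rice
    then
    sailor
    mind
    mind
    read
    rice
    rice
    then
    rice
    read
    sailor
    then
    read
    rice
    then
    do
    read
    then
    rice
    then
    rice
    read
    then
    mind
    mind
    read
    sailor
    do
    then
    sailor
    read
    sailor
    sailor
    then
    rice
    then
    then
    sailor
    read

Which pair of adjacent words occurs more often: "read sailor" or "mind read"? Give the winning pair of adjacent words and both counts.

"read sailor": 4 occurrences
"mind read": 2 occurrences

"read sailor" (4 vs 2)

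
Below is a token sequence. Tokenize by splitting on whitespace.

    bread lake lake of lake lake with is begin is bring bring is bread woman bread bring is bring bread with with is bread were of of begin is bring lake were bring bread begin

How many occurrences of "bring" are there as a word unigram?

6

Scanning the 35 tokens for "bring":
  position 11: bring
  position 12: bring
  position 17: bring
  position 19: bring
  position 30: bring
  position 33: bring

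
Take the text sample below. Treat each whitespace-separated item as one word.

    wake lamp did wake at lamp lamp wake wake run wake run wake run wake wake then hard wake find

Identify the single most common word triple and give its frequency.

Trigram frequencies (highest first):
  wake run wake: 3
  run wake run: 2
  wake lamp did: 1
  lamp did wake: 1
  did wake at: 1
  wake at lamp: 1
  … (9 more, each ≤ 1)

"wake run wake", 3 times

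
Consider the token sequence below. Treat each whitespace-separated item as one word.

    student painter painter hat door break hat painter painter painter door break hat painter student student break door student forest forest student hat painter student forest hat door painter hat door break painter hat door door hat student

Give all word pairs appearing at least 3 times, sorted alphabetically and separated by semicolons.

door break; hat door; hat painter; painter hat; painter painter

Bigram counts meeting the condition (at least 3 times):
  door break: 3
  hat door: 4
  hat painter: 3
  painter hat: 3
  painter painter: 3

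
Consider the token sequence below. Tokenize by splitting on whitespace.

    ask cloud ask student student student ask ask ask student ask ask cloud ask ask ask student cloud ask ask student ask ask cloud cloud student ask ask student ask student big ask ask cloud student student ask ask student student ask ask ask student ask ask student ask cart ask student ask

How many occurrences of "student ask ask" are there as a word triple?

7

Scanning the 51 overlapping trigram windows for "student ask ask":
  position 6–8: student ask ask
  position 10–12: student ask ask
  position 21–23: student ask ask
  position 26–28: student ask ask
  position 37–39: student ask ask
  position 41–43: student ask ask
  position 45–47: student ask ask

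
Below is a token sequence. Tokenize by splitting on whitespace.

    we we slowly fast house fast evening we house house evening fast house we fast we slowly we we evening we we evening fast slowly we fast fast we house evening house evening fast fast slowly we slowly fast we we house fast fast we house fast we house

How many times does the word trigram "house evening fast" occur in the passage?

Scanning the 47 overlapping trigram windows for "house evening fast":
  position 10–12: house evening fast
  position 32–34: house evening fast

2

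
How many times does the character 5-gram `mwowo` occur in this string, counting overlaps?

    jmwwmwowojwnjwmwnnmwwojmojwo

1

Sliding a length-5 window over the 28 characters (24 positions):
  position 5–9: mwowo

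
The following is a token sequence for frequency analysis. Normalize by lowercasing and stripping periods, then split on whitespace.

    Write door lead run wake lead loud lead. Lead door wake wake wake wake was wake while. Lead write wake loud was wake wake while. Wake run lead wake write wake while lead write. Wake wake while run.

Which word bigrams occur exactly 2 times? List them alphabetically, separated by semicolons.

Bigram counts meeting the condition (exactly 2 times):
  lead write: 2
  was wake: 2
  while lead: 2

lead write; was wake; while lead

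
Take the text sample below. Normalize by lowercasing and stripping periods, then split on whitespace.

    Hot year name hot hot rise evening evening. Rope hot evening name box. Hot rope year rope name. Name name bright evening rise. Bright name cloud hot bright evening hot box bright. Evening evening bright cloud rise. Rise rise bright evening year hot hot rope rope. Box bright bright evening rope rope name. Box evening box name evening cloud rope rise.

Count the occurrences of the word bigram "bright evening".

Scanning the 60 overlapping bigram windows for "bright evening":
  position 21–22: bright evening
  position 28–29: bright evening
  position 32–33: bright evening
  position 40–41: bright evening
  position 49–50: bright evening

5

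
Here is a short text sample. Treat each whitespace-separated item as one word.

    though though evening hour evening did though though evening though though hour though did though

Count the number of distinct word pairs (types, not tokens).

15 tokens → 14 bigram windows in total.
Repeated bigrams (each contributes count−1 duplicates):
  though though: 3
  did though: 2
  though evening: 2
4 duplicate windows → 14 − 4 = 10 distinct.

10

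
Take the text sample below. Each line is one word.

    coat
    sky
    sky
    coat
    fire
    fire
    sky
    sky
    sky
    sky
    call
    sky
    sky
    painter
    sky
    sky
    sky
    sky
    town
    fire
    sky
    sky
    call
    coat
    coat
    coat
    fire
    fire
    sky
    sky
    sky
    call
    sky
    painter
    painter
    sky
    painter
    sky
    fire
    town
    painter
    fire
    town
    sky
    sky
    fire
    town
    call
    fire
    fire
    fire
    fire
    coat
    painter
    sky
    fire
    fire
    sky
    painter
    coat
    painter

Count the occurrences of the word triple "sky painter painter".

1

Scanning the 59 overlapping trigram windows for "sky painter painter":
  position 33–35: sky painter painter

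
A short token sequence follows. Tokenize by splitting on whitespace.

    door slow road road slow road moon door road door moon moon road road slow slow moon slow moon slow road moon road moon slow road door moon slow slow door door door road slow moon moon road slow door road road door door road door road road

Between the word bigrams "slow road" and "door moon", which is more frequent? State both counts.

"slow road": 4 occurrences
"door moon": 2 occurrences

"slow road" (4 vs 2)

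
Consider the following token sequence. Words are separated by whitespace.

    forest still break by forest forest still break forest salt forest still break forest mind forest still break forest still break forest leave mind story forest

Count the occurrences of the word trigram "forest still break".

Scanning the 24 overlapping trigram windows for "forest still break":
  position 1–3: forest still break
  position 6–8: forest still break
  position 11–13: forest still break
  position 16–18: forest still break
  position 19–21: forest still break

5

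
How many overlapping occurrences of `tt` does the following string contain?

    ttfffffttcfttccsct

3

Sliding a length-2 window over the 18 characters (17 positions):
  position 1–2: tt
  position 8–9: tt
  position 12–13: tt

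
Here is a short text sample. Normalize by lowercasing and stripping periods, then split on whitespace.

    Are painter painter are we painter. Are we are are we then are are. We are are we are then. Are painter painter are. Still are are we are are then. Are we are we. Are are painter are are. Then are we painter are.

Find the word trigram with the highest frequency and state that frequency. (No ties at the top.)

Trigram frequencies (highest first):
  are we are: 6
  we are are: 4
  are are we: 4
  are then are: 3
  are painter painter: 2
  painter painter are: 2
  … (17 more, each ≤ 2)

"are we are", 6 times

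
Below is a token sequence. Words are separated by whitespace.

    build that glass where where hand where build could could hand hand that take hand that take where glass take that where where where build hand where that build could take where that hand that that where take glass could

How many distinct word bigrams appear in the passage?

28

40 tokens → 39 bigram windows in total.
Repeated bigrams (each contributes count−1 duplicates):
  hand that: 3
  where where: 3
  build could: 2
  hand where: 2
  take where: 2
  that take: 2
  that where: 2
  where build: 2
  … (1 more repeated)
11 duplicate windows → 39 − 11 = 28 distinct.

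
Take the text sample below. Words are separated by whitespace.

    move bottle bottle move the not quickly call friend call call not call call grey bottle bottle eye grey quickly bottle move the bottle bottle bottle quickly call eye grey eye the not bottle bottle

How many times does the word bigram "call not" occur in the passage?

Scanning the 34 overlapping bigram windows for "call not":
  position 11–12: call not

1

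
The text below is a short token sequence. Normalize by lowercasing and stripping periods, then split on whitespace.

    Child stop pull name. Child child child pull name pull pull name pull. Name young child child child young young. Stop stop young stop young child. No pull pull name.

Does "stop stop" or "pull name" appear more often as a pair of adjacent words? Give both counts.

"stop stop": 1 occurrence
"pull name": 5 occurrences

"pull name" (5 vs 1)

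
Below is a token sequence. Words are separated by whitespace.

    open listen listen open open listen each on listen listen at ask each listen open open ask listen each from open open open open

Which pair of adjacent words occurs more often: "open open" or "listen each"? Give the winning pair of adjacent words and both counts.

"open open": 5 occurrences
"listen each": 2 occurrences

"open open" (5 vs 2)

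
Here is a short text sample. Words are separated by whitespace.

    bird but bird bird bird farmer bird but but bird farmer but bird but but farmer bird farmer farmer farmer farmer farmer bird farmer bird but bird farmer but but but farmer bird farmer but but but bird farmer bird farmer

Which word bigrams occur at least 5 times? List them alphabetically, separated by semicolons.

Bigram counts meeting the condition (at least 5 times):
  bird farmer: 8
  but bird: 5
  but but: 6
  farmer bird: 6

bird farmer; but bird; but but; farmer bird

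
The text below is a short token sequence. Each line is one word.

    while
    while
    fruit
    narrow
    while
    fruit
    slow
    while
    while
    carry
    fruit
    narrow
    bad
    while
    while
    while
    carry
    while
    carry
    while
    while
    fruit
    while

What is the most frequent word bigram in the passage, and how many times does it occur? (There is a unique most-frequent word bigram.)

"while while", 5 times

Bigram frequencies (highest first):
  while while: 5
  while fruit: 3
  while carry: 3
  fruit narrow: 2
  carry while: 2
  narrow while: 1
  … (6 more, each ≤ 1)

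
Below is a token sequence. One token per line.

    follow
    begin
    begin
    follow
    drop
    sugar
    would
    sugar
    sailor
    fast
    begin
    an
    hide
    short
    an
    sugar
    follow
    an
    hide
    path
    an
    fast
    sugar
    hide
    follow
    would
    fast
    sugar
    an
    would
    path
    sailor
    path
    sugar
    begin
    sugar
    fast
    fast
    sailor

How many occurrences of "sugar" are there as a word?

Scanning the 39 tokens for "sugar":
  position 6: sugar
  position 8: sugar
  position 16: sugar
  position 23: sugar
  position 28: sugar
  position 34: sugar
  position 36: sugar

7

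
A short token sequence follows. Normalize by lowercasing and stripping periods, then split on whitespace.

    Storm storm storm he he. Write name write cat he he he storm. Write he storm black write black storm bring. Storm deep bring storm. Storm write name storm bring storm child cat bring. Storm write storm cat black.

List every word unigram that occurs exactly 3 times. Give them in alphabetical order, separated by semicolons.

Unigram counts meeting the condition (exactly 3 times):
  black: 3
  cat: 3

black; cat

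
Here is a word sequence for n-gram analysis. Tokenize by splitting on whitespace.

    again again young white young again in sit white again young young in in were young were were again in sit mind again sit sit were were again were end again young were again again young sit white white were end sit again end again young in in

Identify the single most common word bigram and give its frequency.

"again young", 5 times

Bigram frequencies (highest first):
  again young: 5
  were again: 3
  again again: 2
  again in: 2
  in sit: 2
  sit white: 2
  … (25 more, each ≤ 2)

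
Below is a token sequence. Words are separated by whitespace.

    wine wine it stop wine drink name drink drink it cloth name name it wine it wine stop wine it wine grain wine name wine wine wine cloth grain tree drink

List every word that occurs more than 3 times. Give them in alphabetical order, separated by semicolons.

Unigram counts meeting the condition (more than 3 times):
  drink: 4
  it: 5
  name: 4
  wine: 11

drink; it; name; wine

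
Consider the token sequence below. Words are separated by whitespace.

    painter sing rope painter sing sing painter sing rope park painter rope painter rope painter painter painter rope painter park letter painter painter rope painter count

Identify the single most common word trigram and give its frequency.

Trigram frequencies (highest first):
  painter rope painter: 4
  painter sing rope: 2
  painter painter rope: 2
  sing rope painter: 1
  rope painter sing: 1
  painter sing sing: 1
  … (13 more, each ≤ 1)

"painter rope painter", 4 times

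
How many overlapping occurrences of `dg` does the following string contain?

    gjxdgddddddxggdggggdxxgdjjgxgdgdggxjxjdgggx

Sliding a length-2 window over the 43 characters (42 positions):
  position 4–5: dg
  position 15–16: dg
  position 30–31: dg
  position 32–33: dg
  position 39–40: dg

5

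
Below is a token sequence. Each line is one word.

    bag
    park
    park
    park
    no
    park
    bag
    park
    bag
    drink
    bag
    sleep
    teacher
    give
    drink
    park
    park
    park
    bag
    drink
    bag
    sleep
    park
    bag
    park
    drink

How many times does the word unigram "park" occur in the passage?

10

Scanning the 26 tokens for "park":
  position 2: park
  position 3: park
  position 4: park
  position 6: park
  position 8: park
  position 16: park
  position 17: park
  position 18: park
  position 23: park
  position 25: park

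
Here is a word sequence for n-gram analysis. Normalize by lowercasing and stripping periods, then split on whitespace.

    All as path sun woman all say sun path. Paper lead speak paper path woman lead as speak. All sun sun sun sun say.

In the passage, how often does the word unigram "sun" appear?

Scanning the 24 tokens for "sun":
  position 4: sun
  position 8: sun
  position 20: sun
  position 21: sun
  position 22: sun
  position 23: sun

6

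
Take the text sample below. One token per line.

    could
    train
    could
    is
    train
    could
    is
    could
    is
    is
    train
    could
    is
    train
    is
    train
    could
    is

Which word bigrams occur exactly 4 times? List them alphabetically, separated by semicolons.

is train; train could

Bigram counts meeting the condition (exactly 4 times):
  is train: 4
  train could: 4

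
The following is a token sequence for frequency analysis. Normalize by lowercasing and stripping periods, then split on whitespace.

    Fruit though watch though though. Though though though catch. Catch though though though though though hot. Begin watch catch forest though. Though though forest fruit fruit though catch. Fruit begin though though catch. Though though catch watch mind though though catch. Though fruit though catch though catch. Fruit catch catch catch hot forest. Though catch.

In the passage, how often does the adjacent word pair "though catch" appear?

8

Scanning the 54 overlapping bigram windows for "though catch":
  position 8–9: though catch
  position 27–28: though catch
  position 32–33: though catch
  position 35–36: though catch
  position 40–41: though catch
  position 44–45: though catch
  position 46–47: though catch
  position 54–55: though catch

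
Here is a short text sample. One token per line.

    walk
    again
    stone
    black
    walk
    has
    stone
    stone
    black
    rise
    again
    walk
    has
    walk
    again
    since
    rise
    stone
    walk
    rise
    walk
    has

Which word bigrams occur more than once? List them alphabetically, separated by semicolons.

stone black; walk again; walk has

Bigram counts meeting the condition (more than once):
  stone black: 2
  walk again: 2
  walk has: 3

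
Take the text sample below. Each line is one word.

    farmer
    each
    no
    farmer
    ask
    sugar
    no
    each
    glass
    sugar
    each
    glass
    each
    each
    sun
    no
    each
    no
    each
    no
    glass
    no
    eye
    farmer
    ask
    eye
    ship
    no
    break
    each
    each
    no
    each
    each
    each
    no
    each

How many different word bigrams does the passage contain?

37 tokens → 36 bigram windows in total.
Repeated bigrams (each contributes count−1 duplicates):
  each no: 5
  no each: 5
  each each: 4
  each glass: 2
  farmer ask: 2
13 duplicate windows → 36 − 13 = 23 distinct.

23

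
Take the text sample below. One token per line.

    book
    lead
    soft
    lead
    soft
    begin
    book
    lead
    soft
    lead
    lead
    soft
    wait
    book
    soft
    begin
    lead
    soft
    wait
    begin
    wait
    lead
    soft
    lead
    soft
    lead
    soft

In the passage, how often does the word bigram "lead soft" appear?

Scanning the 26 overlapping bigram windows for "lead soft":
  position 2–3: lead soft
  position 4–5: lead soft
  position 8–9: lead soft
  position 11–12: lead soft
  position 17–18: lead soft
  position 22–23: lead soft
  position 24–25: lead soft
  position 26–27: lead soft

8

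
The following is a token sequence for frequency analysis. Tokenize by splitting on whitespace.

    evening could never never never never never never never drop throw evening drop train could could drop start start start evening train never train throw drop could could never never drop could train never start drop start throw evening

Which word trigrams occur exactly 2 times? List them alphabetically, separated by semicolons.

Trigram counts meeting the condition (exactly 2 times):
  could never never: 2
  never never drop: 2

could never never; never never drop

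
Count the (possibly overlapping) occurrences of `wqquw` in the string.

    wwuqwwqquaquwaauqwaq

Sliding a length-5 window over the 20 characters (16 positions):
  (no match at any position)

0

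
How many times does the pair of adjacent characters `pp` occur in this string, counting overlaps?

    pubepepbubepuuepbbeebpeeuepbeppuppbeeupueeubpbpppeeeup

Sliding a length-2 window over the 54 characters (53 positions):
  position 30–31: pp
  position 33–34: pp
  position 47–48: pp
  position 48–49: pp

4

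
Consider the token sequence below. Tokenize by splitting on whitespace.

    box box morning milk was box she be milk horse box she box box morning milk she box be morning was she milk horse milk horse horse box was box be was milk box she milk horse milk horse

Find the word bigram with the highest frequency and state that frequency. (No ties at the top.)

"milk horse", 5 times

Bigram frequencies (highest first):
  milk horse: 5
  box she: 3
  box box: 2
  box morning: 2
  morning milk: 2
  was box: 2
  … (17 more, each ≤ 2)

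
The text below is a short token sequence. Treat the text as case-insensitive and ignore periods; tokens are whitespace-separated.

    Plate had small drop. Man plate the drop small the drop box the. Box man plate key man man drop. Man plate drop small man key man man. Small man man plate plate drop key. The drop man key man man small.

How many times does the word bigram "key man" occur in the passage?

3

Scanning the 41 overlapping bigram windows for "key man":
  position 17–18: key man
  position 26–27: key man
  position 39–40: key man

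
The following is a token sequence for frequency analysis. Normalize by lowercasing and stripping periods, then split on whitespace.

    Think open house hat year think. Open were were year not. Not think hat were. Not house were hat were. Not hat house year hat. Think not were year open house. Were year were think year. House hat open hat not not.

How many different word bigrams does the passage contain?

42 tokens → 41 bigram windows in total.
Repeated bigrams (each contributes count−1 duplicates):
  were year: 3
  hat were: 2
  house hat: 2
  house were: 2
  not not: 2
  open house: 2
  think open: 2
  were not: 2
9 duplicate windows → 41 − 9 = 32 distinct.

32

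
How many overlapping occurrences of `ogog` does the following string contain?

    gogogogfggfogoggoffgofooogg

3

Sliding a length-4 window over the 27 characters (24 positions):
  position 2–5: ogog
  position 4–7: ogog
  position 12–15: ogog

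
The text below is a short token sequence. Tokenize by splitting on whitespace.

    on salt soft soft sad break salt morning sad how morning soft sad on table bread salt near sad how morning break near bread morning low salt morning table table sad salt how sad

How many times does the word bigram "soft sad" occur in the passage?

Scanning the 33 overlapping bigram windows for "soft sad":
  position 4–5: soft sad
  position 12–13: soft sad

2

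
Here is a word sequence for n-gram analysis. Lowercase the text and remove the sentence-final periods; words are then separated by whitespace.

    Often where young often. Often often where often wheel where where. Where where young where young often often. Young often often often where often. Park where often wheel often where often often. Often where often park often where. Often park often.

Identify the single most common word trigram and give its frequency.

Trigram frequencies (highest first):
  often where often: 5
  young often often: 3
  often often often: 3
  often often where: 3
  where often park: 3
  where young often: 2
  … (17 more, each ≤ 2)

"often where often", 5 times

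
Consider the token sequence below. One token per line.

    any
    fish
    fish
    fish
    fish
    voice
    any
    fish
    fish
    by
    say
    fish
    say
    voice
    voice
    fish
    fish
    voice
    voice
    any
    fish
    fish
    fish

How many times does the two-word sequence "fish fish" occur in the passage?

Scanning the 22 overlapping bigram windows for "fish fish":
  position 2–3: fish fish
  position 3–4: fish fish
  position 4–5: fish fish
  position 8–9: fish fish
  position 16–17: fish fish
  position 21–22: fish fish
  position 22–23: fish fish

7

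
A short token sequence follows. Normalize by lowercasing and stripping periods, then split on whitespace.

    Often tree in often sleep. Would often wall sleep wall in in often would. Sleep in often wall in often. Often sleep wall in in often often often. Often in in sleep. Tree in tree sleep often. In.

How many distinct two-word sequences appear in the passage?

38 tokens → 37 bigram windows in total.
Repeated bigrams (each contributes count−1 duplicates):
  in often: 5
  often often: 4
  in in: 3
  wall in: 3
  often in: 2
  often sleep: 2
  often wall: 2
  sleep wall: 2
  … (1 more repeated)
16 duplicate windows → 37 − 16 = 21 distinct.

21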